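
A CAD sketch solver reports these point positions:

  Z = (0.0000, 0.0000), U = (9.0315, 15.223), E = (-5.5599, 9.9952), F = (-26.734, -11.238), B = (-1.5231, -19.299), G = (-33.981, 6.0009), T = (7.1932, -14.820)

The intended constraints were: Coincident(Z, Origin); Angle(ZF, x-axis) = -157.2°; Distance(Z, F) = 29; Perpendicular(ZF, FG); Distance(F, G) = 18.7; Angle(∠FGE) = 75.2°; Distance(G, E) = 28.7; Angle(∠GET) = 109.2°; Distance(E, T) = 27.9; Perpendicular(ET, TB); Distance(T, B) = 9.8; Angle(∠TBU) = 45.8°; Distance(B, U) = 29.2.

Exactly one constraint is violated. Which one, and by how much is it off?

Distance(B, U) = 29.2 — off by 6.90.

Z = (0.00, 0.00) ✓; ZF at -157.2° ✓; |ZF| = 29.00 ✓; ∠(ZF, FG) = 90.00° ✓; |FG| = 18.70 ✓; ∠FGE = 75.20° ✓; |GE| = 28.70 ✓; ∠GET = 109.2° ✓; |ET| = 27.90 ✓; ∠(ET, TB) = 90.00° ✓; |TB| = 9.800 ✓; ∠TBU = 45.80° ✓; |BU| = 36.10 ✗.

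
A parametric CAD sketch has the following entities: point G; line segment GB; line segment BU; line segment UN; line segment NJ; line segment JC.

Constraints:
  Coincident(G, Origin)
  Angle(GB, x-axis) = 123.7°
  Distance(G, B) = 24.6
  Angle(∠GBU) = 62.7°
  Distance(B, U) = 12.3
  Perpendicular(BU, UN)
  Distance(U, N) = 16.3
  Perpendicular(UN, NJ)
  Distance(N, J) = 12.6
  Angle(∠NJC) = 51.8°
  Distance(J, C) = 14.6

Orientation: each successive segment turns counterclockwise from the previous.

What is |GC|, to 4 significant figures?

17.22

G is at the origin; GB runs at 123.7° with length 24.6, so B = (-13.65, 20.47). ∠GBU = 62.7° gives BU at -119.0° from the x-axis; with |BU| = 12.3, U = (-19.61, 9.708). BU ⟂ UN, so UN runs at -29.00°; with |UN| = 16.3, N = (-5.356, 1.806). UN ⟂ NJ, so NJ runs at 61.00°; with |NJ| = 12.6, J = (0.7526, 12.83). ∠NJC = 51.8° gives JC at -170.8° from the x-axis; with |JC| = 14.6, C = (-13.66, 10.49). Then |GC| = |C − G| = 17.22.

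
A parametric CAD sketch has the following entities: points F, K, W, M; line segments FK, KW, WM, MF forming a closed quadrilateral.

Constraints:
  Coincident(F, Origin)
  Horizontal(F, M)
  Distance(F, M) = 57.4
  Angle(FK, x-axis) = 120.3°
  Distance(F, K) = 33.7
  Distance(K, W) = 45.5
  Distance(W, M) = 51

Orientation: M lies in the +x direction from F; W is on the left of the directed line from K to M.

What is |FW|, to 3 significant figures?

49.0

Checks: |KW| = 45.50 ✓; |WM| = 51.00 ✓.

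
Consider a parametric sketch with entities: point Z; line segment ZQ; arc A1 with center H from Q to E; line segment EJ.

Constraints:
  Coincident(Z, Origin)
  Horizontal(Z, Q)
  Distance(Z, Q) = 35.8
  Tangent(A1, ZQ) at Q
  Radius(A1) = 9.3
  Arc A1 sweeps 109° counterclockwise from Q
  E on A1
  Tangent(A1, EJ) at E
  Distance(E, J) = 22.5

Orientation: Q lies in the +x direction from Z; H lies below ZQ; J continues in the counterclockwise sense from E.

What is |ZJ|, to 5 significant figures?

48.039

On A1, Q sits at bearing 90° from H; a 109° counterclockwise sweep puts E at bearing 199°, so E = H + 9.3·(cos 199°, sin 199°) = (27.007, -12.328). Tangency of A1 to EJ means the radius HE is perpendicular to EJ, so EJ runs along (−sin 199°, cos 199°); with |EJ| = 22.5, J = (34.332, -33.602). Then |ZJ| = |J − Z| = 48.039.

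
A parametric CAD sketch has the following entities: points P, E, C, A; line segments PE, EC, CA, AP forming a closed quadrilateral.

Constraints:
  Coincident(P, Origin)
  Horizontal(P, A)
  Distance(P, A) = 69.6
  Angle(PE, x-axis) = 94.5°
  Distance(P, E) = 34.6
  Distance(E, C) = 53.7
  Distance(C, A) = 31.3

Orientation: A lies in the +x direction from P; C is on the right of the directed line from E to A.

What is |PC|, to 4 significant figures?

38.30

Checks: P = (0.00, 0.00) ✓; |EC| = 53.70 ✓; |CA| = 31.30 ✓.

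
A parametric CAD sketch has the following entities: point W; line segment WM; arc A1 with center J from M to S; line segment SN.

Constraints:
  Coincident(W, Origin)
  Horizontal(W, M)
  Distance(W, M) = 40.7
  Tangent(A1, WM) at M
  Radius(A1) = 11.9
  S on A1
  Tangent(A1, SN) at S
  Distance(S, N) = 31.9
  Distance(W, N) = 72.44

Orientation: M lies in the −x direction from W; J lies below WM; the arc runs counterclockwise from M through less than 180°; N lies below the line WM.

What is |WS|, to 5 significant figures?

52.871

W is at the origin; WM is horizontal with |WM| = 40.7 and M on the −x side, so M = (-40.700, 0.0000). A1 meets WM tangentially, so JM is at right angles to WM, so J = M + (0, -11.9) = (-40.700, -11.900). Since JS ⟂ SN (tangency), |JN| = √(11.9² + 31.9²) = 34.047 regardless of where S sits on A1. So N lies on both circle(W, 72.44) and circle(J, 34.047); the below-WM intersection is N = (-60.801, -39.381). S is the foot of the tangent from N: S = (-52.155, -8.6746).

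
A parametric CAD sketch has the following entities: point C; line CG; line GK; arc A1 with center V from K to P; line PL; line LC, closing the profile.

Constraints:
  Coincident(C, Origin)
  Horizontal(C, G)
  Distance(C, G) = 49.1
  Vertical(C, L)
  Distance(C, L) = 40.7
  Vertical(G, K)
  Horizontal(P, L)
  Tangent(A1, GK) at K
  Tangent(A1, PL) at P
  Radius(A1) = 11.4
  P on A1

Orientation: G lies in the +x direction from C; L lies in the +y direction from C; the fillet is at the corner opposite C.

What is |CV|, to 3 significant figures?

47.7

C is at the origin; C and G share the same y with |CG| = 49.1 and G on the +x side, so G = (49.1, 0.00). CL is vertical with |CL| = 40.7 and L on the +y side, so L = (0.00, 40.7). The virtual corner opposite C is at (49.1, 40.7). Since A1 is tangent to GK there, VK ⟂ GK and the tangent condition forces VP to be normal to PL, with radius 11.4, so the center V sits 11.4 in from both sides at V = (37.7, 29.3). Then |CV| = |V − C| = 47.7.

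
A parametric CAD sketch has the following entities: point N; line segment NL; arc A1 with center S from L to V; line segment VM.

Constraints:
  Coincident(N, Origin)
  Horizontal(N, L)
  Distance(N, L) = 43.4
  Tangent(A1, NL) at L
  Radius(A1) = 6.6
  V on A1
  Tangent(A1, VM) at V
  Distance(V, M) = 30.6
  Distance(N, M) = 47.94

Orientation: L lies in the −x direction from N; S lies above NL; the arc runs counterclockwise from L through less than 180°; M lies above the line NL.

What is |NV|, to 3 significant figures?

37.3

Checks: |SV| = 6.600 ✓; ∠(SV, VM) = 90.00° ✓; |VM| = 30.60 ✓; |NM| = 47.94 ✓.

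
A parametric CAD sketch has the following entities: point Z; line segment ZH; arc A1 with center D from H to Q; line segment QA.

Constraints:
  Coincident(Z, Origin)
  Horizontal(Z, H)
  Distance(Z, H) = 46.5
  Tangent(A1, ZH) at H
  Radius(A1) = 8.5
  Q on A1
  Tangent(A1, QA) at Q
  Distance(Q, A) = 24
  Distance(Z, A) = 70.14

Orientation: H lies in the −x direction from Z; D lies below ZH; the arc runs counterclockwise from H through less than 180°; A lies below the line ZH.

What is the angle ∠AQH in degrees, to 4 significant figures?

149.0°

Checks: ∠(DH, HZ) = 90.00° ✓; |DH| = 8.500 ✓; |DQ| = 8.500 ✓; ∠(DQ, QA) = 90.00° ✓; |QA| = 24.00 ✓; |ZA| = 70.14 ✓.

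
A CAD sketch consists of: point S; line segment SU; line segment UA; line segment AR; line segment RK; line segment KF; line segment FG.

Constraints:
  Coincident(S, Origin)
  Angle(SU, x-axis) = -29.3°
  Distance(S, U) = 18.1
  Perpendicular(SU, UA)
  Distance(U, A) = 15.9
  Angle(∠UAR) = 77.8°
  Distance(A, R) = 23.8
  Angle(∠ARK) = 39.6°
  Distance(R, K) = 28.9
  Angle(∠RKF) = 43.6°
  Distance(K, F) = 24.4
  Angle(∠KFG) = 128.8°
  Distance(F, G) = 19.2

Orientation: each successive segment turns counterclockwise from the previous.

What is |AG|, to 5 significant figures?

26.154

∠RKF = 43.6° gives KF at 79.700° from the x-axis; with |KF| = 24.4, F = (21.047, 11.858). ∠KFG = 128.8° gives FG at 130.90° from the x-axis; with |FG| = 19.2, G = (8.4763, 26.371). Then |AG| = |G − A| = 26.154.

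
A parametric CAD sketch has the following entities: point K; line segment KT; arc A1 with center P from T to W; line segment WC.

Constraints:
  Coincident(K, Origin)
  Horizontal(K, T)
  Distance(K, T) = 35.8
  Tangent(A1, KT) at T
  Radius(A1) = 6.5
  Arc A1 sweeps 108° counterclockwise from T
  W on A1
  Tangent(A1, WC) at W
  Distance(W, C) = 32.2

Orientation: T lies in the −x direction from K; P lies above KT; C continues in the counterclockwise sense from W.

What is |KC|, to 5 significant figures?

55.651

K is at the origin; KT is horizontal with |KT| = 35.8 and T on the −x side, so T = (-35.800, 0.0000). The tangent condition forces PT to be normal to KT, so P = T + (0, 6.5) = (-35.800, 6.5000). On A1, T sits at bearing -90° from P; a 108° counterclockwise sweep puts W at bearing 18°, so W = P + 6.5·(cos 18°, sin 18°) = (-29.618, 8.5086). A1 meets WC tangentially, so PW is at right angles to WC, so WC runs along (−sin 18°, cos 18°); with |WC| = 32.2, C = (-39.568, 39.133). Then |KC| = |C − K| = 55.651.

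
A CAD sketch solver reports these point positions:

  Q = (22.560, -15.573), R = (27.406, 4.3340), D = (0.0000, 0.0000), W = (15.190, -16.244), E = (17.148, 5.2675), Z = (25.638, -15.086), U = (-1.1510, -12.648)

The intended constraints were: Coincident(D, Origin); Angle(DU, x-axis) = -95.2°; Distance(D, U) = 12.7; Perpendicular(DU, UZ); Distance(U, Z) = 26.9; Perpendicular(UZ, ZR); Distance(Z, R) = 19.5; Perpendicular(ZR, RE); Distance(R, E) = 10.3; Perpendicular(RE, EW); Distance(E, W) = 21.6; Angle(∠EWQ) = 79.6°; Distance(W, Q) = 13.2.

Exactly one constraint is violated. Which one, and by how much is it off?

Distance(W, Q) = 13.2 — off by 5.80.

D = (0.00, 0.00) ✓; DU at -95.20° ✓; |DU| = 12.70 ✓; ∠(DU, UZ) = 90.00° ✓; |UZ| = 26.90 ✓; ∠(UZ, ZR) = 90.00° ✓; |ZR| = 19.50 ✓; ∠(ZR, RE) = 90.00° ✓; |RE| = 10.30 ✓; ∠(RE, EW) = 90.00° ✓; |EW| = 21.60 ✓; ∠EWQ = 79.60° ✓; |WQ| = 7.400 ✗.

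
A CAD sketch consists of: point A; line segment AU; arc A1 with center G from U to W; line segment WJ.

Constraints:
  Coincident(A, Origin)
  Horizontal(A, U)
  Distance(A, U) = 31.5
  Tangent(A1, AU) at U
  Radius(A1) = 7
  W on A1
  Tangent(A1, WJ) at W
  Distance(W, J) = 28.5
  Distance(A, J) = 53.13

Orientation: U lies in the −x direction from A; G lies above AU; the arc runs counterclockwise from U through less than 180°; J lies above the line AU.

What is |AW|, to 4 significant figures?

27.55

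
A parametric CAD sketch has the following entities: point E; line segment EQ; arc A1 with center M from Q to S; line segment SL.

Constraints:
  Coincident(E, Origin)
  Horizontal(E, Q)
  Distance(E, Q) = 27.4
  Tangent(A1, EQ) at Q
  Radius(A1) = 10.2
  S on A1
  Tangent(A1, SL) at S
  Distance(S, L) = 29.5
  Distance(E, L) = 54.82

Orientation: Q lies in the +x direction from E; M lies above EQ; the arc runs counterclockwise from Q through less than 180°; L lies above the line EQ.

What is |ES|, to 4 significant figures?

38.93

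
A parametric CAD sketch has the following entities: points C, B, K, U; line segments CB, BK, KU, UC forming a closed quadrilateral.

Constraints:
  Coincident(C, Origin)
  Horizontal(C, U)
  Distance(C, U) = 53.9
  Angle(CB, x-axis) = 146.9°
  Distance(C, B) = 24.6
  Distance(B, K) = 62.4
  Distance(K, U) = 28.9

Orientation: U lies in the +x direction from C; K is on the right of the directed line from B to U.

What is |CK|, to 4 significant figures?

37.81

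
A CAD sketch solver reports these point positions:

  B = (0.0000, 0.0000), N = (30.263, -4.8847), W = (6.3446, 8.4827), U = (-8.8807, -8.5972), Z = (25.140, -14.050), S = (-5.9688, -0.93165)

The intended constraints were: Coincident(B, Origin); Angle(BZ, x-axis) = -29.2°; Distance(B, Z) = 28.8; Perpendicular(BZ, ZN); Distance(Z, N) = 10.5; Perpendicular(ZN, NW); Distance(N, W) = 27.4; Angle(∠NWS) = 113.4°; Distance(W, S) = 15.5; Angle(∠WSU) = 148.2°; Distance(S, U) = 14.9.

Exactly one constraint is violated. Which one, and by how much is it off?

Distance(S, U) = 14.9 — off by 6.70.

B = (0.00, 0.00) ✓; BZ at -29.20° ✓; |BZ| = 28.80 ✓; ∠(BZ, ZN) = 90.00° ✓; |ZN| = 10.50 ✓; ∠(ZN, NW) = 90.00° ✓; |NW| = 27.40 ✓; ∠NWS = 113.4° ✓; |WS| = 15.50 ✓; ∠WSU = 148.2° ✓; |SU| = 8.200 ✗.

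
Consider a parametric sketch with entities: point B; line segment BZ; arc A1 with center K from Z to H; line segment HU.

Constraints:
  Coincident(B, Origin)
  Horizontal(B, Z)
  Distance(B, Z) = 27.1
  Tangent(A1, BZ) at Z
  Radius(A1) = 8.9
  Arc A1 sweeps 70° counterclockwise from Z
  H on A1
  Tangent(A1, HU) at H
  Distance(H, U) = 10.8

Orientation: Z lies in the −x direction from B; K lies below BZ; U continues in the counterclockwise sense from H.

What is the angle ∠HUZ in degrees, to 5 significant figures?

16.992°

B is at the origin; BZ is horizontal with |BZ| = 27.1 and Z on the −x side, so Z = (-27.100, 0.0000). A1 meets BZ tangentially, so KZ is at right angles to BZ, so K = Z + (0, -8.9) = (-27.100, -8.9000). On A1, Z sits at bearing 90° from K; a 70° counterclockwise sweep puts H at bearing 160°, so H = K + 8.9·(cos 160°, sin 160°) = (-35.463, -5.8560). The tangent condition forces KH to be normal to HU, so HU runs along (−sin 160°, cos 160°); with |HU| = 10.8, U = (-39.157, -16.005). Then cos ∠HUZ = UH·UZ / (|UH||UZ|), giving 16.992°.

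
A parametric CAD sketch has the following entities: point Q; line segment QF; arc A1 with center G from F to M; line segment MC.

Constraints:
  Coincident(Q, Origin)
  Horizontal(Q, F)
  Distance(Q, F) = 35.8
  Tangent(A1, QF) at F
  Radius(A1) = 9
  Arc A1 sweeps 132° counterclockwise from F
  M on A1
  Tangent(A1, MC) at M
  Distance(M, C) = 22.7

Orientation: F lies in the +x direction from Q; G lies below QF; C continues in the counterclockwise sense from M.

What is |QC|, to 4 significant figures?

54.59

On A1, F sits at bearing 90° from G; a 132° counterclockwise sweep puts M at bearing 222°, so M = G + 9.0·(cos 222°, sin 222°) = (29.11, -15.02). A1 meets MC tangentially, so GM is at right angles to MC, so MC runs along (−sin 222°, cos 222°); with |MC| = 22.7, C = (44.30, -31.89). Then |QC| = |C − Q| = 54.59.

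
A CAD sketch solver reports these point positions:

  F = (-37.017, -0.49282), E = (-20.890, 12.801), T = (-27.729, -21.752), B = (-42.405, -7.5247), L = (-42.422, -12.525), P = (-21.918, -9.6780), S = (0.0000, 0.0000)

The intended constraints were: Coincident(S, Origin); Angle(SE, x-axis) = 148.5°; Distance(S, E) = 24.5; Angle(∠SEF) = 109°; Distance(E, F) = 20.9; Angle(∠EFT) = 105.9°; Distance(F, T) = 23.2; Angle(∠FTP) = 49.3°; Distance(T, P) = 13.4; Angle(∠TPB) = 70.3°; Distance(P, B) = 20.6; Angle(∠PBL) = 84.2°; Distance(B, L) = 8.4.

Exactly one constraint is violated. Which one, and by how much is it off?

Distance(B, L) = 8.4 — off by 3.40.

S = (0.00, 0.00) ✓; SE at 148.5° ✓; |SE| = 24.50 ✓; ∠SEF = 109.0° ✓; |EF| = 20.90 ✓; ∠EFT = 105.9° ✓; |FT| = 23.20 ✓; ∠FTP = 49.30° ✓; |TP| = 13.40 ✓; ∠TPB = 70.30° ✓; |PB| = 20.60 ✓; ∠PBL = 84.19° ✓; |BL| = 5.000 ✗.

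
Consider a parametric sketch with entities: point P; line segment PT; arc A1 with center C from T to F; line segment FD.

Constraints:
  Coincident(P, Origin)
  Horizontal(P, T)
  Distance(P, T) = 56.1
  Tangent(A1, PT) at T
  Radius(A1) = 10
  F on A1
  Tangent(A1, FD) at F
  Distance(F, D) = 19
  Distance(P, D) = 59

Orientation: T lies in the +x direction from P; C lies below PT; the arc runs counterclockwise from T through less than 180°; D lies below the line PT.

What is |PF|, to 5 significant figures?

47.893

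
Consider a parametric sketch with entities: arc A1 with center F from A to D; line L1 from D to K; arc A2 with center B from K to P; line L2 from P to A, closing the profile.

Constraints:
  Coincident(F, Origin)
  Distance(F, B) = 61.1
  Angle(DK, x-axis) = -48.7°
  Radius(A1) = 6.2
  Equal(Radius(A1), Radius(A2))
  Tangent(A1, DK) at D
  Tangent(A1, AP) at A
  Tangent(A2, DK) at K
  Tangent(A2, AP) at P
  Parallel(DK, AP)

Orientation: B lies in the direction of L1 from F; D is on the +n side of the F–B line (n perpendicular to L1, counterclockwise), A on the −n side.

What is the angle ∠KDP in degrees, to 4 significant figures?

11.47°

The slot axis is L1's direction at -48.7°, so u = (cos -48.7°, sin -48.7°) = (0.6600, -0.7513) and n = (−sin -48.7°, cos -48.7°) = (0.7513, 0.6600). F is at the origin and B lies 61.1 along u from F, so B = 61.1·u = (40.33, -45.90). Tangency of A1 to both parallel lines with radius 6.2 puts D and A at F ± 6.2·n: D = (4.658, 4.092), A = (-4.658, -4.092). Equal radii place K and P the same way about B: K = B + 6.2·n = (44.98, -41.81), P = B − 6.2·n = (35.67, -49.99). Then cos ∠KDP = DK·DP / (|DK||DP|), giving 11.47°.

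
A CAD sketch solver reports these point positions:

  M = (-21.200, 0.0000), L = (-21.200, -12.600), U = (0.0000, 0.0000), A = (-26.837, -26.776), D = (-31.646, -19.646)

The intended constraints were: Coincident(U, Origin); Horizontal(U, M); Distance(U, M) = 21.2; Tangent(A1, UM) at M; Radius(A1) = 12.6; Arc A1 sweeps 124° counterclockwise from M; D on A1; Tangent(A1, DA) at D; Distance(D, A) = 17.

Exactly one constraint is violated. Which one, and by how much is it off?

Distance(D, A) = 17 — off by 8.40.

U = (0.00, 0.00) ✓; U.y = 0.00, M.y = 0.00 ✓; |UM| = 21.20 ✓; ∠(LM, MU) = 90.00° ✓; |LM| = 12.60 ✓; bearing(L→D) − bearing(L→M) = 124.0° ✓; |LD| = 12.60 ✓; ∠(LD, DA) = 90.00° ✓; |DA| = 8.600 ✗.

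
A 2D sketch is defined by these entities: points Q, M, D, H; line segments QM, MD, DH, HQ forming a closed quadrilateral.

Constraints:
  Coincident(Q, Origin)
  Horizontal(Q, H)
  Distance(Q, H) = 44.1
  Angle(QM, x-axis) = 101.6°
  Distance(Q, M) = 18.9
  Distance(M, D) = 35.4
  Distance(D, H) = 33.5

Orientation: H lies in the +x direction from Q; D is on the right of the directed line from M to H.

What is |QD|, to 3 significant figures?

18.2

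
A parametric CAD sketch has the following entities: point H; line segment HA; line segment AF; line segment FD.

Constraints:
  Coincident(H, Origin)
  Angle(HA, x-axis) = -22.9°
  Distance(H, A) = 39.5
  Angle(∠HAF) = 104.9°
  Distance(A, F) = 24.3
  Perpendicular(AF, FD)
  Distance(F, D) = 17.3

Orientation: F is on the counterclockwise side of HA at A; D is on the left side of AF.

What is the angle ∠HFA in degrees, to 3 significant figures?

47.9°

H is at the origin; HA runs at -22.9° with length 39.5, so A = 39.5·(cos -22.9°, sin -22.9°) = (36.4, -15.4). ∠HAF = 104.9°, so AF runs at -22.9° + (180° − 104.9°) = 52.2° from the x-axis; with |AF| = 24.3, F = A + 24.3·(cos 52.2°, sin 52.2°) = (51.3, 3.83). Then cos ∠HFA = FH·FA / (|FH||FA|), giving 47.9°.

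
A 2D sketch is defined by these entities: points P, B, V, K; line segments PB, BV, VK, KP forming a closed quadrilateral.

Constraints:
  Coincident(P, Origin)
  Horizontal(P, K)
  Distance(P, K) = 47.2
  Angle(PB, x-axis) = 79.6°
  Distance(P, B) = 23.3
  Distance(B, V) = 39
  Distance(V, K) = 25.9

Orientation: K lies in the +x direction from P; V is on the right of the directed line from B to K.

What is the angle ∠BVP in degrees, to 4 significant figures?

35.39°

Checks: |BV| = 39.00 ✓; |VK| = 25.90 ✓.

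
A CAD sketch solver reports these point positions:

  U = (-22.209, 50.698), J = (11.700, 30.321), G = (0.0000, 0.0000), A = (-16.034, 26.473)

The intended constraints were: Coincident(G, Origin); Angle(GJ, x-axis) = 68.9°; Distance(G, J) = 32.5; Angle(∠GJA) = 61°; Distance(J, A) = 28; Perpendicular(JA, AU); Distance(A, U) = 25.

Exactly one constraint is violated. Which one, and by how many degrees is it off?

Perpendicular(JA, AU) — off by 6.40°.

G = (0.00, 0.00) ✓; GJ at 68.90° ✓; |GJ| = 32.50 ✓; ∠GJA = 61.00° ✓; |JA| = 28.00 ✓; ∠(JA, AU) = 83.60° ✗; |AU| = 25.00 ✓.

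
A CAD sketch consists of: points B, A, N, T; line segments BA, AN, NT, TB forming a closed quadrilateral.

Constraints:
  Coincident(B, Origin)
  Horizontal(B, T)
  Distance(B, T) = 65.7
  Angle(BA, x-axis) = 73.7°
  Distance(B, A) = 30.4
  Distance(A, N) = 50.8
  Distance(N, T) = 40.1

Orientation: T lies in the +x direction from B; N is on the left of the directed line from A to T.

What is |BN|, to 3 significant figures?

70.4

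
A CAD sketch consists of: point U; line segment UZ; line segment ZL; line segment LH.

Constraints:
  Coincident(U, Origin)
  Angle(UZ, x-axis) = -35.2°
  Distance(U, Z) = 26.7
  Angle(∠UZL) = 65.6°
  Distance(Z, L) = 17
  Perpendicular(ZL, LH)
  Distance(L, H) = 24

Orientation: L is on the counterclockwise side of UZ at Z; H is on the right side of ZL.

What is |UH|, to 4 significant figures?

48.68

∠UZL = 65.6°, so ZL runs at -35.2° + (180° − 65.6°) = 79.20° from the x-axis; with |ZL| = 17.0, L = Z + 17.0·(cos 79.20°, sin 79.20°) = (25.00, 1.308). ZL ⟂ LH; with |LH| = 24.0 on the right of ZL, H = L + 24.0·(0.9823, -0.1874) = (48.58, -3.189). Then |UH| = |H − U| = 48.68.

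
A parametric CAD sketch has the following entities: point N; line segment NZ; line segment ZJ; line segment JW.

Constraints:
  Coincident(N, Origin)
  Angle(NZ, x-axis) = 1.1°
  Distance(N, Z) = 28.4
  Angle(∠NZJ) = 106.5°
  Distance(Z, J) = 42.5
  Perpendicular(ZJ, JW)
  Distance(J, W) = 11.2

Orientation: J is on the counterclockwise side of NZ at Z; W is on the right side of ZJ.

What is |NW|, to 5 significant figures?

63.512

N is at the origin; NZ runs at 1.1° with length 28.4, so Z = 28.4·(cos 1.1°, sin 1.1°) = (28.395, 0.54521). ∠NZJ = 106.5°, so ZJ runs at 1.1° + (180° − 106.5°) = 74.600° from the x-axis; with |ZJ| = 42.5, J = Z + 42.5·(cos 74.600°, sin 74.600°) = (39.681, 41.519). ZJ is perpendicular to JW; with |JW| = 11.2 on the right of ZJ, W = J + 11.2·(0.96410, -0.26556) = (50.479, 38.545). Then |NW| = |W − N| = 63.512.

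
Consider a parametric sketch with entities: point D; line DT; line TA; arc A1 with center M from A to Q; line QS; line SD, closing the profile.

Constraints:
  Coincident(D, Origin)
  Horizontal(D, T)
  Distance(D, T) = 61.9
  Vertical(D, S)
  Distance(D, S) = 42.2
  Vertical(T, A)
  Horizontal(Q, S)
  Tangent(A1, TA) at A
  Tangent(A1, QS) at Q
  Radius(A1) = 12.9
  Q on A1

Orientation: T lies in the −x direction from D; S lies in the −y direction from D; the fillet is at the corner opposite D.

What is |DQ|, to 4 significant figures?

64.67

The virtual corner opposite D is at (-61.90, -42.20). A1 meets TA tangentially, so MA is at right angles to TA and tangency of A1 to QS means the radius MQ is perpendicular to QS, with radius 12.9, so the center M sits 12.9 in from both sides at M = (-49.00, -29.30). That places the tangent points at A = (-61.90, -29.30) on TA and Q = (-49.00, -42.20) on QS. Then |DQ| = |Q − D| = 64.67.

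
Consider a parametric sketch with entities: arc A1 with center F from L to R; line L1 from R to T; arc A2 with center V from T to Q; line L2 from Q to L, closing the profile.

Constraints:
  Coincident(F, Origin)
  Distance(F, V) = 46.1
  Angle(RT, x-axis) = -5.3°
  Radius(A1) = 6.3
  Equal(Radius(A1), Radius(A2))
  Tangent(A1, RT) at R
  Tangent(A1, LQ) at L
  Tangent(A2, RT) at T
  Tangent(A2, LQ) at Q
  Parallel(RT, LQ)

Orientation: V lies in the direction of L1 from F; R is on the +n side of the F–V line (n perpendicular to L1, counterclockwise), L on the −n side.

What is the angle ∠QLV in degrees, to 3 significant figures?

7.78°

The slot axis is L1's direction at -5.3°, so u = (cos -5.3°, sin -5.3°) = (0.996, -0.0924) and n = (−sin -5.3°, cos -5.3°) = (0.0924, 0.996). F is at the origin and V lies 46.1 along u from F, so V = 46.1·u = (45.9, -4.26). Tangency of A1 to both parallel lines with radius 6.3 puts R and L at F ± 6.3·n: R = (0.582, 6.27), L = (-0.582, -6.27). Equal radii place T and Q the same way about V: T = V + 6.3·n = (46.5, 2.01), Q = V − 6.3·n = (45.3, -10.5). Then cos ∠QLV = LQ·LV / (|LQ||LV|), giving 7.78°.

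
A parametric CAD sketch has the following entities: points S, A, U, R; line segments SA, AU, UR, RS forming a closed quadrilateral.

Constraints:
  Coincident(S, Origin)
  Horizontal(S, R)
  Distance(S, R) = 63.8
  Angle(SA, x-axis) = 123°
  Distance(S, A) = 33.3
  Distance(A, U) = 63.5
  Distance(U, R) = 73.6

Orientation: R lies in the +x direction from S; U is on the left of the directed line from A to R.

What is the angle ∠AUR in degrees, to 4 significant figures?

77.92°

S is at the origin; SR is horizontal with |SR| = 63.8 and R in +x, so R = (63.8, 0). SA runs at 123.0° with |SA| = 33.3, so A = (-18.14, 27.93). U is determined by |AU| = 63.5 and |UR| = 73.6 together: it lies at the intersection of circle(A, 63.5) and circle(R, 73.6). With |AR| = 86.57, the foot of the radical line on AR is 35.28 from A and the perpendicular offset is √(63.5² − 35.28²) = 52.79. Taking the left-of-AR solution: U = (32.29, 66.52).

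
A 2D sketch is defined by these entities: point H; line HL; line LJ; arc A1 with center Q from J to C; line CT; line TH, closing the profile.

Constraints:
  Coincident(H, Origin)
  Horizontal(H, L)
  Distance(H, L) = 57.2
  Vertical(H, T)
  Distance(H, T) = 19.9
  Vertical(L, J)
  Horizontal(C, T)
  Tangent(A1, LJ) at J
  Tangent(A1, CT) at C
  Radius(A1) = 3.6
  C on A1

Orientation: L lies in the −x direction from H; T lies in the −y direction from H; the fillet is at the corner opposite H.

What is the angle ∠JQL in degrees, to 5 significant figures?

77.546°

H is at the origin; HL is horizontal with |HL| = 57.2 and L on the −x side, so L = (-57.200, 0.0000). H and T share the same x with |HT| = 19.9 and T on the −y side, so T = (0.0000, -19.900). The virtual corner opposite H is at (-57.200, -19.900). The tangent condition forces QJ to be normal to LJ and since A1 is tangent to CT there, QC ⟂ CT, with radius 3.6, so the center Q sits 3.6 in from both sides at Q = (-53.600, -16.300). That places the tangent points at J = (-57.200, -16.300) on LJ and C = (-53.600, -19.900) on CT. Then cos ∠JQL = QJ·QL / (|QJ||QL|), giving 77.546°.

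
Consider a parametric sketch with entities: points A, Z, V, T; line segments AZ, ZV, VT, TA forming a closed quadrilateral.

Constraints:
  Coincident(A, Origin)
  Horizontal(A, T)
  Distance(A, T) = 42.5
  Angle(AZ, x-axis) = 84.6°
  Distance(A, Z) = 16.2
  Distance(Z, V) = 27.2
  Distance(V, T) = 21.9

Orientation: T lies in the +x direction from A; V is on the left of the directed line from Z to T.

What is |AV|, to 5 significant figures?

33.372

Checks: |ZV| = 27.20 ✓; |VT| = 21.90 ✓.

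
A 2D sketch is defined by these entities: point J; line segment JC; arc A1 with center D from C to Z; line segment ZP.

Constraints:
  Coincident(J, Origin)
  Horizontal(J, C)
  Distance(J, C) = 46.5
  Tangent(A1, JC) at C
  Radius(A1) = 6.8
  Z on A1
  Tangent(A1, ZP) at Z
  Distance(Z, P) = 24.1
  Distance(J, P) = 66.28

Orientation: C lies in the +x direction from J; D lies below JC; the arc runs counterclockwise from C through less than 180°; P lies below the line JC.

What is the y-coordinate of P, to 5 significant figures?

-27.774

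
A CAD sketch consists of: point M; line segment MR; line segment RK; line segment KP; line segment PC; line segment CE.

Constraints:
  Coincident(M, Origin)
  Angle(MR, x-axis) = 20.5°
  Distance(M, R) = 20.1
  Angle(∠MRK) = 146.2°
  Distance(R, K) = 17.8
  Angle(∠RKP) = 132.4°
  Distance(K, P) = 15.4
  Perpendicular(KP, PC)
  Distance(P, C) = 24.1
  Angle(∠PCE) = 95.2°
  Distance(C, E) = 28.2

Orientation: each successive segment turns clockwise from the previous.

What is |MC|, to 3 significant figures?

31.7

M is at the origin; MR runs at 20.5° with length 20.1, so R = (18.8, 7.04). ∠MRK = 146.2° gives RK at -13.3° from the x-axis; with |RK| = 17.8, K = (36.1, 2.94). ∠RKP = 132.4° gives KP at -60.9° from the x-axis; with |KP| = 15.4, P = (43.6, -10.5). The perpendicularity gives PC at right angles to KP, so PC runs at -151°; with |PC| = 24.1, C = (22.6, -22.2). Then |MC| = |C − M| = 31.7.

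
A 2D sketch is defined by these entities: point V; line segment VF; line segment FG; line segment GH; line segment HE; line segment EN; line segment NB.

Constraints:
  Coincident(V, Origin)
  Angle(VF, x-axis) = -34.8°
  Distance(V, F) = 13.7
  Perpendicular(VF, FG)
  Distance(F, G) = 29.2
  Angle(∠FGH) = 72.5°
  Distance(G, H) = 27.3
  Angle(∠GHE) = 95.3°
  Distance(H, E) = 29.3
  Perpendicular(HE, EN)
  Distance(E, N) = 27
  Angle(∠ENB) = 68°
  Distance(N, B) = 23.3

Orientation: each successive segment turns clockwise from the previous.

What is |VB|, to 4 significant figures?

18.75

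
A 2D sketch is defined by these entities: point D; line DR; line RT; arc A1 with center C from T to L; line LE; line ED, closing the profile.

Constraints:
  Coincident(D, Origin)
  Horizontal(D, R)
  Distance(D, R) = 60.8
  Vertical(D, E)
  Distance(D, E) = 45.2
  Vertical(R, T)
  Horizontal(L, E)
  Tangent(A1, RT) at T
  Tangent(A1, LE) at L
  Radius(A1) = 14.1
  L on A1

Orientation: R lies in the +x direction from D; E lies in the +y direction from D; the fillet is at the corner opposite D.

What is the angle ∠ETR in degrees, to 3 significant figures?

103°

The virtual corner opposite D is at (60.8, 45.2). A1 meets RT tangentially, so CT is at right angles to RT and since A1 is tangent to LE there, CL ⟂ LE, with radius 14.1, so the center C sits 14.1 in from both sides at C = (46.7, 31.1). That places the tangent points at T = (60.8, 31.1) on RT and L = (46.7, 45.2) on LE. Then cos ∠ETR = TE·TR / (|TE||TR|), giving 103°.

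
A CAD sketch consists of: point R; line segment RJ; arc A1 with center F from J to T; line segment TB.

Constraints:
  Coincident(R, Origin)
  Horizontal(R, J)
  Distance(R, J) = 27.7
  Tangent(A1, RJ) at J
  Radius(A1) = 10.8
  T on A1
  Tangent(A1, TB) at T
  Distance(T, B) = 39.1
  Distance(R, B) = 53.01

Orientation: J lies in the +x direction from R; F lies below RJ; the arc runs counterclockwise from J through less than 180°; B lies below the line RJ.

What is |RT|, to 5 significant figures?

20.141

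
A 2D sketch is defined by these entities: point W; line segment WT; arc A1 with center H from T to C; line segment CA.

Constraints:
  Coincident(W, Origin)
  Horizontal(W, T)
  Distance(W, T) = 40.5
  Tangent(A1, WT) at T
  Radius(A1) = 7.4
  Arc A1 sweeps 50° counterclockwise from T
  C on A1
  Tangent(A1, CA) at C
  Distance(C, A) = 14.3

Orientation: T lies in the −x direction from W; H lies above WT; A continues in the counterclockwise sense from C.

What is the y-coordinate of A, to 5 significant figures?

13.598

W is at the origin; W and T share the same y with |WT| = 40.5 and T on the −x side, so T = (-40.500, 0.0000). Since A1 is tangent to WT there, HT ⟂ WT, so H = T + (0, 7.4) = (-40.500, 7.4000). On A1, T sits at bearing -90° from H; a 50° counterclockwise sweep puts C at bearing -40°, so C = H + 7.4·(cos -40°, sin -40°) = (-34.831, 2.6434). The tangent condition forces HC to be normal to CA, so CA runs along (−sin -40°, cos -40°); with |CA| = 14.3, A = (-25.639, 13.598). So A.y = 13.598.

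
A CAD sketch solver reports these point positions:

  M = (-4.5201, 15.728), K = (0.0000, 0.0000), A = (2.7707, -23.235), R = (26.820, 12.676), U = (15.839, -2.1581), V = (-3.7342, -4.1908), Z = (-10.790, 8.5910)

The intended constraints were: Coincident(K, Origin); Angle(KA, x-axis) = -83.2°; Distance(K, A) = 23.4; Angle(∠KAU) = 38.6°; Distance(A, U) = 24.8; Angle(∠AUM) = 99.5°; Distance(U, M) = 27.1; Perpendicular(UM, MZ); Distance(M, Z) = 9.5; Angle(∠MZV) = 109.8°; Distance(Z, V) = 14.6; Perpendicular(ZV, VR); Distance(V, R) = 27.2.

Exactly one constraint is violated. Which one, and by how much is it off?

Distance(V, R) = 27.2 — off by 7.70.

K = (0.00, 0.00) ✓; KA at -83.20° ✓; |KA| = 23.40 ✓; ∠KAU = 38.60° ✓; |AU| = 24.80 ✓; ∠AUM = 99.50° ✓; |UM| = 27.10 ✓; ∠(UM, MZ) = 90.00° ✓; |MZ| = 9.500 ✓; ∠MZV = 109.8° ✓; |ZV| = 14.60 ✓; ∠(ZV, VR) = 90.00° ✓; |VR| = 34.90 ✗.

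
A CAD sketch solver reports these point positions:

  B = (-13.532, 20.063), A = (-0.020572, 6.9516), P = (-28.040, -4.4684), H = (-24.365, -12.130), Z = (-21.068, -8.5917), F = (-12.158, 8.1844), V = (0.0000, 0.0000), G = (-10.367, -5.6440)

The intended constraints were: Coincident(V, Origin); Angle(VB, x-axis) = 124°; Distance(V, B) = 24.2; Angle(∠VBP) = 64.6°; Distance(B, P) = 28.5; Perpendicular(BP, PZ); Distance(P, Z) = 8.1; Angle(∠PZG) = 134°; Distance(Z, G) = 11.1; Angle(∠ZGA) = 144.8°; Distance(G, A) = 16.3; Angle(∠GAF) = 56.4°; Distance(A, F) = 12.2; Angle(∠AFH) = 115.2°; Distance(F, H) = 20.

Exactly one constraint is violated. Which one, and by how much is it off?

Distance(F, H) = 20 — off by 3.70.

V = (0.00, 0.00) ✓; VB at 124.0° ✓; |VB| = 24.20 ✓; ∠VBP = 64.60° ✓; |BP| = 28.50 ✓; ∠(BP, PZ) = 90.00° ✓; |PZ| = 8.100 ✓; ∠PZG = 134.0° ✓; |ZG| = 11.10 ✓; ∠ZGA = 144.8° ✓; |GA| = 16.30 ✓; ∠GAF = 56.40° ✓; |AF| = 12.20 ✓; ∠AFH = 115.2° ✓; |FH| = 23.70 ✗.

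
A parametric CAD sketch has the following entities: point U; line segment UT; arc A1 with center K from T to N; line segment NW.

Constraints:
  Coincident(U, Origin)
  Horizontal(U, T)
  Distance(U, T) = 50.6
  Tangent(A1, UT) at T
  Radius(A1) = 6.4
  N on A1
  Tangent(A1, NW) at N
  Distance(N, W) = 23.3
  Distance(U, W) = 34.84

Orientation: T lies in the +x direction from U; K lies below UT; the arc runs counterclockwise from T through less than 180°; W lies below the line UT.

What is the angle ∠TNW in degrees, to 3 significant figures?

157°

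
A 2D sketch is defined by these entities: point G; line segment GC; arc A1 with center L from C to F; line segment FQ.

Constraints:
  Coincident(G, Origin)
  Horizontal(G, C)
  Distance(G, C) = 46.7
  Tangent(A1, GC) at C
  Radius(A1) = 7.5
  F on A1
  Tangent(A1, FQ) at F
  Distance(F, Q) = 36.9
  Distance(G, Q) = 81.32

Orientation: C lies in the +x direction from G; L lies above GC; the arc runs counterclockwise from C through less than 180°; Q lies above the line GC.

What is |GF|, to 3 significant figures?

52.9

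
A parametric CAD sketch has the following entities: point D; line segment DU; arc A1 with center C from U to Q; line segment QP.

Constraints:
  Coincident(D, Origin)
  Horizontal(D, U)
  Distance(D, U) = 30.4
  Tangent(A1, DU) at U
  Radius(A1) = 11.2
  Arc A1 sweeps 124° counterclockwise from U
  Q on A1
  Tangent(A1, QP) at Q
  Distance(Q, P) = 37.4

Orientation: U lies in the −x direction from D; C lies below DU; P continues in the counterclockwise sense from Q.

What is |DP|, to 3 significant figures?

52.0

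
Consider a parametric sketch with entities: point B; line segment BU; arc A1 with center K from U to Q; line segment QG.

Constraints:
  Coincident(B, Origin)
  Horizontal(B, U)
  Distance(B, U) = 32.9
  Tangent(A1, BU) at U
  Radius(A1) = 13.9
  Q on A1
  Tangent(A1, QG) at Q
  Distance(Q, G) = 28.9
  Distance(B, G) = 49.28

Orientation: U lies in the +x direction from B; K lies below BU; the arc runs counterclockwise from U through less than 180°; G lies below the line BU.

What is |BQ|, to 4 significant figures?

24.47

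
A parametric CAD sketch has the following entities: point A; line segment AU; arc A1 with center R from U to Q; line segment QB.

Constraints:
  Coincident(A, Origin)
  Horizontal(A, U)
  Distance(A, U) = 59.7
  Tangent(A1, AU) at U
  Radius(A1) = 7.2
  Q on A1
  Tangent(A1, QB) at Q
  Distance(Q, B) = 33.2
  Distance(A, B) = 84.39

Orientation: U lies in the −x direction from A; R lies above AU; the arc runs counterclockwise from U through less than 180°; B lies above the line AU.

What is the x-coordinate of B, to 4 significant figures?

-75.79

A is at the origin; A and U share the same y with |AU| = 59.7 and U on the −x side, so U = (-59.70, 0.000). A1 meets AU tangentially, so RU is at right angles to AU, so R = U + (0, 7.2) = (-59.70, 7.200). Since RQ ⟂ QB (tangency), |RB| = √(7.2² + 33.2²) = 33.97 regardless of where Q sits on A1. So B lies on both circle(A, 84.39) and circle(R, 33.97); the above-AU intersection is B = (-75.79, 37.12). Q is the foot of the tangent from B: Q = (-54.23, 11.88).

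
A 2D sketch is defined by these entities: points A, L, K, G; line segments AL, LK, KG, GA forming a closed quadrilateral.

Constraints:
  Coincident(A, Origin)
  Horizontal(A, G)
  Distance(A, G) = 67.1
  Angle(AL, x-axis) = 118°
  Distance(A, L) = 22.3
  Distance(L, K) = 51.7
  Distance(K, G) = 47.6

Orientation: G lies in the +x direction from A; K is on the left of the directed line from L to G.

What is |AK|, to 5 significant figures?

53.510

Checks: |LK| = 51.70 ✓; |KG| = 47.60 ✓.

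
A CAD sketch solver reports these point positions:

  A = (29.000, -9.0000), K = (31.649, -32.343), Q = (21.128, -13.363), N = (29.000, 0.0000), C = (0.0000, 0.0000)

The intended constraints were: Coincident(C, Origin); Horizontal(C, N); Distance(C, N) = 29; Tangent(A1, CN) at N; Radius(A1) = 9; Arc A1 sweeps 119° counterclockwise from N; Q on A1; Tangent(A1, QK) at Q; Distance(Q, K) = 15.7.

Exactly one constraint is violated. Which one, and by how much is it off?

Distance(Q, K) = 15.7 — off by 6.00.

C = (0.00, 0.00) ✓; C.y = 0.00, N.y = 0.00 ✓; |CN| = 29.00 ✓; ∠(AN, NC) = 90.00° ✓; |AN| = 9.000 ✓; bearing(A→Q) − bearing(A→N) = 119.0° ✓; |AQ| = 9.000 ✓; ∠(AQ, QK) = 90.00° ✓; |QK| = 21.70 ✗.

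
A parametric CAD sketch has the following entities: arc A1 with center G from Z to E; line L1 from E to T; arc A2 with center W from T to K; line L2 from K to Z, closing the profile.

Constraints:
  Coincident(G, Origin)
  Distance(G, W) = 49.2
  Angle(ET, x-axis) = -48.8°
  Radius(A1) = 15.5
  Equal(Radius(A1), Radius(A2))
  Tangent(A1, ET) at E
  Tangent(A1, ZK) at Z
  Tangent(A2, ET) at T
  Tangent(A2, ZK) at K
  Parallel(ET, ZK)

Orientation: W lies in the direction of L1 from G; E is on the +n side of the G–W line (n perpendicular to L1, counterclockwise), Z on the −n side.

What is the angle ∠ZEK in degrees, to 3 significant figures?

57.8°

The slot axis is L1's direction at -48.8°, so u = (cos -48.8°, sin -48.8°) = (0.659, -0.752) and n = (−sin -48.8°, cos -48.8°) = (0.752, 0.659). G is at the origin and W lies 49.2 along u from G, so W = 49.2·u = (32.4, -37.0). Tangency of A1 to both parallel lines with radius 15.5 puts E and Z at G ± 15.5·n: E = (11.7, 10.2), Z = (-11.7, -10.2). Equal radii place T and K the same way about W: T = W + 15.5·n = (44.1, -26.8), K = W − 15.5·n = (20.7, -47.2). Then cos ∠ZEK = EZ·EK / (|EZ||EK|), giving 57.8°.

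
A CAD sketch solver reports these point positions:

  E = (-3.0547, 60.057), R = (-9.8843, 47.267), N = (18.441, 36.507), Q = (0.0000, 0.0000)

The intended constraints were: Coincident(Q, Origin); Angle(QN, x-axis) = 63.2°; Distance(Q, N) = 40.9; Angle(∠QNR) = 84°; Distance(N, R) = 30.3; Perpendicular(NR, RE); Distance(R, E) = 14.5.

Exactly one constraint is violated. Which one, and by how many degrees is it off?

Perpendicular(NR, RE) — off by 7.30°.

Q = (0.00, 0.00) ✓; QN at 63.20° ✓; |QN| = 40.90 ✓; ∠QNR = 84.00° ✓; |NR| = 30.30 ✓; ∠(NR, RE) = 97.30° ✗; |RE| = 14.50 ✓.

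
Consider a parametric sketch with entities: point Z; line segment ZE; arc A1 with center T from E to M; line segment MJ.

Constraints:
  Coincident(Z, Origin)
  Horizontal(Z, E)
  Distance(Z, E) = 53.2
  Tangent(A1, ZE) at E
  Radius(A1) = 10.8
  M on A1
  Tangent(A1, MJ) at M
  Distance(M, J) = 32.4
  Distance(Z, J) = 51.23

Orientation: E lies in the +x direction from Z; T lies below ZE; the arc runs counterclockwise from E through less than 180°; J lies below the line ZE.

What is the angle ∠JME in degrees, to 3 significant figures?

143°

Z is at the origin; Z and E share the same y with |ZE| = 53.2 and E on the +x side, so E = (53.2, 0.00). A1 meets ZE tangentially, so TE is at right angles to ZE, so T = E + (0, -10.8) = (53.2, -10.8). Since TM ⟂ MJ (tangency), |TJ| = √(10.8² + 32.4²) = 34.2 regardless of where M sits on A1. So J lies on both circle(Z, 51.23) and circle(T, 34.2); the below-ZE intersection is J = (33.5, -38.7). M is the foot of the tangent from J: M = (42.9, -7.69).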